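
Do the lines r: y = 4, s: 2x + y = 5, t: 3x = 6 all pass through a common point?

No

Lines aᵢx + bᵢy = cᵢ with pairwise distinct directions are concurrent exactly when det[aᵢ bᵢ cᵢ] = 0.
Here the determinant is -9.
Nonzero, so no common point exists.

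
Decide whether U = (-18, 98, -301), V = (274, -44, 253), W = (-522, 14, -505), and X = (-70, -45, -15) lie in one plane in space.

The four points are coplanar iff the 3×3 determinant with rows UV, UW, UX is zero.
Rows: (292, -142, 554), (-504, -84, -204), (-52, -143, 286).
Expanding along the first row: (292)(-53196) − (-142)(-154752) + (554)(67704) = 0.
Zero determinant ⇒ coplanar.

Yes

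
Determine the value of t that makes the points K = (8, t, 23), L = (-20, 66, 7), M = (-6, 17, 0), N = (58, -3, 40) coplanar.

Coplanarity ⇔ det[KL; KM; KN] = 0.
Expanding, this is linear in t: (1008)t + (-53424) = 0.
So t = 53.

53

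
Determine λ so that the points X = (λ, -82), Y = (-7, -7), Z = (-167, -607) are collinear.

-27

Collinearity: (X − Y) must be parallel to (Z − Y) = (-160, -600).
Cross-multiplying the components: (λ − (-7))·(-600) = (-75)·(-160).
Solving gives λ = -27.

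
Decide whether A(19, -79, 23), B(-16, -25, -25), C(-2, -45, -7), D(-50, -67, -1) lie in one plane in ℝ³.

No

A normal to the plane through A, B, C is n = AB × AC = (12, -42, -56).
The plane has equation n·P = 2258. For D: n·D = 2270.
2270 ≠ 2258, so D is off the plane.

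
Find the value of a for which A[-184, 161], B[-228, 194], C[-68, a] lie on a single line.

74

Collinearity: (C − A) must be parallel to (B − A) = (-44, 33).
Cross-multiplying the components: (a − 161)·(-44) = (116)·(33).
Solving gives a = 74.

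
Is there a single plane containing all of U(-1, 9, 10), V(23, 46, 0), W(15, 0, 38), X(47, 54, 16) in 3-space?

The four points are coplanar iff the 3×3 determinant with rows UV, UW, UX is zero.
Rows: (24, 37, -10), (16, -9, 28), (48, 45, 6).
Expanding along the first row: (24)(-1314) − (37)(-1248) + (-10)(1152) = 3120.
Nonzero ⇒ not coplanar.

No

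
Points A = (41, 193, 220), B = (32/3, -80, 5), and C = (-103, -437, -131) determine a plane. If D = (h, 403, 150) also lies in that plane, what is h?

553/3

A normal to the plane is n = AB × AC = (-39627, 20313, -20202).
D lies in the plane iff n · AD = 0.
This gives (-39627)h + (7304577) = 0, so h = 553/3.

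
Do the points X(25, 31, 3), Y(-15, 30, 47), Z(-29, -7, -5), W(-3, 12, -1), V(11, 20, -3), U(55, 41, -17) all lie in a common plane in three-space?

The plane through X, Y, Z has normal n = XY × XZ = (1680, -2696, 1466) and equation n·P = -37178.
Checking the remaining points: n·W = -38858, n·V = -39838, n·U = -43058.
Since n·W = -38858 ≠ -37178, W is off the plane and the points are not all coplanar.

No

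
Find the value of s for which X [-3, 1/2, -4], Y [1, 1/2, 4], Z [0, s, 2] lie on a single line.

1/2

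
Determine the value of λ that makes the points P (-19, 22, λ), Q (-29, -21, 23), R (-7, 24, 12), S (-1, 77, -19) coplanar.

5/2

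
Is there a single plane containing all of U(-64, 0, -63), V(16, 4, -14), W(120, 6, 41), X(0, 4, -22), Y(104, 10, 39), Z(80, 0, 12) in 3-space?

The plane through U, V, W has normal n = UV × UW = (122, 696, -256) and equation n·P = 8320.
Checking the remaining points: n·X = 8416, n·Y = 9664, n·Z = 6688.
Since n·X = 8416 ≠ 8320, X is off the plane and the points are not all coplanar.

No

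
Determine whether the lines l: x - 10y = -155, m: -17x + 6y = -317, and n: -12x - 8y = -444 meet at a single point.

Yes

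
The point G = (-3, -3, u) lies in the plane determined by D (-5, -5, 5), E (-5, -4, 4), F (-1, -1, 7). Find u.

6

A normal to the plane is n = DE × DF = (6, -4, -4).
G lies in the plane iff n · DG = 0.
This gives (-4)u + (24) = 0, so u = 6.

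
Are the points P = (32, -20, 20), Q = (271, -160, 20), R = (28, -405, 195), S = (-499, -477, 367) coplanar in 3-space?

Yes

A normal to the plane through P, Q, R is n = PQ × PR = (-24500, -41825, -92575).
The plane has equation n·X = -1799000. For S: n·S = -1799000.
Equal, so S lies in the plane and all four are coplanar.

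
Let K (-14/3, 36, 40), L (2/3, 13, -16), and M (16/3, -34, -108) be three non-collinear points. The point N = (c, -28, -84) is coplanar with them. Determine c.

Coplanarity requires KL · (KM × KN) = 0.
KL = (16/3, -23, -56), KM = (10, -70, -148); the triple product is linear in c with coefficient -516 and constant term 688.
Setting it to zero: c = 4/3.

4/3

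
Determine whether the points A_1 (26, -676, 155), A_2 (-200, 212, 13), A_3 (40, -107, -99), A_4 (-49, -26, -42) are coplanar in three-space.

No

With A_1 as base: A_1A_2 = (-226, 888, -142), A_1A_3 = (14, 569, -254), A_1A_4 = (-75, 650, -197).
A_1A_3 × A_1A_4 = (53007, 21808, 51775).
A_1A_2 · (A_1A_3 × A_1A_4) = 33872.
Since 33872 ≠ 0, the four points are not coplanar.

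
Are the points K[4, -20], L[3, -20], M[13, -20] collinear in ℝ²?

Yes

KL = (-1, 0), KM = (9, 0).
det[KL; KM] = (-1)(0) − (0)(9) = 0.
The determinant is zero, so the points are collinear.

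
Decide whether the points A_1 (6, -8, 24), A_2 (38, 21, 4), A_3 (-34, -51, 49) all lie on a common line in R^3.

A_1A_2 = (32, 29, -20), A_1A_3 = (-40, -43, 25).
Comparing components 2 and 3: (29)(25) − (-20)(-43) = -135 ≠ 0, so A_1A_2 and A_1A_3 are not parallel and the points are not collinear.

No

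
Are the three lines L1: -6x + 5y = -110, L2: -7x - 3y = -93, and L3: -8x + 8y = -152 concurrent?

Yes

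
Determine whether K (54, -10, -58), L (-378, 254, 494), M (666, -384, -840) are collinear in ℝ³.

Yes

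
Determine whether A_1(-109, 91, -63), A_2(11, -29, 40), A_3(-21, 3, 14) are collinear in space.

A_1A_2 = (120, -120, 103), A_1A_3 = (88, -88, 77).
A_1A_2 × A_1A_3 = (-176, -176, 0).
The cross product is nonzero, so the points do not lie on one line.

No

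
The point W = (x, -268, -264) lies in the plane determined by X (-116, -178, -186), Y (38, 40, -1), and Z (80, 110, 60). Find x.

The plane through X, Y, Z has equation 348x − 1624y + 1624z = -53360.
Substituting W: (348)x + (6496) = -53360, so x = -172.

-172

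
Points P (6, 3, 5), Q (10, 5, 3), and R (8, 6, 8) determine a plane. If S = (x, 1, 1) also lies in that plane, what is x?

Coplanarity requires PQ · (PR × PS) = 0.
PQ = (4, 2, -2), PR = (2, 3, 3); the triple product is linear in x with coefficient 12 and constant term -72.
Setting it to zero: x = 6.

6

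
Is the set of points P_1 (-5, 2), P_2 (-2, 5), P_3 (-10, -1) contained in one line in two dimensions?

No

P_1P_2 = (3, 3), P_1P_3 = (-5, -3).
Twice the signed area of △P_1P_2P_3 is (3)(-3) − (3)(-5) = 6.
The area is nonzero, so the three points are not collinear.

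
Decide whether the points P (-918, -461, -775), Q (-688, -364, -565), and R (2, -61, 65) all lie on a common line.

No

PQ = (230, 97, 210), PR = (920, 400, 840).
Comparing components 2 and 3: (97)(840) − (210)(400) = -2520 ≠ 0, so PQ and PR are not parallel and the points are not collinear.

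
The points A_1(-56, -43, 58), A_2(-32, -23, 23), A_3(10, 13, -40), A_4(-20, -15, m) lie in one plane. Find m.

Normal to plane A_1A_2A_3: n = (0, 42, 24); plane equation n·P = -414.
Requiring n·A_4 = -414: (24)m + (-630) = -414.
So m = 9.

9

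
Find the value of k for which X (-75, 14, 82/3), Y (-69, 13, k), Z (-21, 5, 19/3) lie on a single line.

Direction XZ = (54, -9, -21). From the x-coordinate of Y, the parameter along the line is τ = (-69 − (-75))/54 = 1/9.
Then k = 82/3 + 1/9·(-21) = 25.

25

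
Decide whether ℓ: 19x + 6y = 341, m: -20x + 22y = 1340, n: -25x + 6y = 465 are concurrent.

No

The three lines meet at one point iff the augmented coefficient matrix [aᵢ bᵢ cᵢ] has rank < 3, i.e. its determinant vanishes.
Here the determinant is 43040.
Nonzero, so no common point exists.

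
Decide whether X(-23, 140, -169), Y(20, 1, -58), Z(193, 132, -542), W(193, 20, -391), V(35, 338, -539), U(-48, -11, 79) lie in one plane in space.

The plane through X, Y, Z has normal n = XY × XZ = (52735, 40015, 29680) and equation n·P = -626725.
Checking the remaining points: n·W = -626725, n·V = -626725, n·U = -626725.
All equal -626725, so all 6 points lie in one plane.

Yes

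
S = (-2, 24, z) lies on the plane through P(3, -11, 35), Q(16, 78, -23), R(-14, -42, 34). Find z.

-5

A normal to the plane is n = PQ × PR = (-1887, 999, 1110).
S lies in the plane iff n · PS = 0.
This gives (1110)z + (5550) = 0, so z = -5.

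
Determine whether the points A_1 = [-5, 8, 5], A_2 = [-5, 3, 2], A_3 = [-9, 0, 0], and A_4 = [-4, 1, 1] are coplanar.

With A_1 as base: A_1A_2 = (0, -5, -3), A_1A_3 = (-4, -8, -5), A_1A_4 = (1, -7, -4).
A_1A_3 × A_1A_4 = (-3, -21, 36).
A_1A_2 · (A_1A_3 × A_1A_4) = -3.
Since -3 ≠ 0, the four points are not coplanar.

No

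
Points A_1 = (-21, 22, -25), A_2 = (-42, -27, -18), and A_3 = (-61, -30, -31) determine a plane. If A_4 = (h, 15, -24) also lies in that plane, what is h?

-24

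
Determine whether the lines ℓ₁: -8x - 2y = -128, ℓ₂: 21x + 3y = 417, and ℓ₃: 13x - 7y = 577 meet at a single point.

Yes

The three lines meet at one point iff the augmented coefficient matrix [aᵢ bᵢ cᵢ] has rank < 3, i.e. its determinant vanishes.
Here the determinant is 0.
It vanishes, so the lines are concurrent at (25, -36).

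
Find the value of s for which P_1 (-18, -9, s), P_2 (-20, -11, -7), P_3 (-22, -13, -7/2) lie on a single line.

Collinearity requires P_1P_2 × P_1P_3 = 0; each component is linear in s.
The x-component gives (-2)s + (-21) = 0, so s = -21/2.
The remaining components then also vanish.

-21/2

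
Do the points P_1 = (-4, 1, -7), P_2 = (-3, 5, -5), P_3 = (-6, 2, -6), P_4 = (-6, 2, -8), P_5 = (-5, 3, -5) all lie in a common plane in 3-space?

No

The plane through P_1, P_2, P_3 has normal n = P_1P_2 × P_1P_3 = (2, -5, 9) and equation n·P = -76.
Checking the remaining points: n·P_4 = -94, n·P_5 = -70.
Since n·P_4 = -94 ≠ -76, P_4 is off the plane and the points are not all coplanar.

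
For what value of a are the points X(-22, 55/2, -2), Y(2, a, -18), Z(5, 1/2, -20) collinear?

Collinearity requires XY × XZ = 0; each component is linear in a.
The x-component gives (-18)a + (63) = 0, so a = 7/2.
The remaining components then also vanish.

7/2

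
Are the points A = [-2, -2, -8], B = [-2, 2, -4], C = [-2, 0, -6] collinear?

Yes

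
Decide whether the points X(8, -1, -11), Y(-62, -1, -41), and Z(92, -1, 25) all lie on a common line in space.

XY = (-70, 0, -30), XZ = (84, 0, 36).
Each component of XZ is -6/5 times the corresponding component of XY, so XZ = -6/5·XY and the points are collinear.

Yes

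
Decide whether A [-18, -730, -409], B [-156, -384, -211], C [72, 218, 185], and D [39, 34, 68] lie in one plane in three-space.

With A as base: AB = (-138, 346, 198), AC = (90, 948, 594), AD = (57, 764, 477).
AC × AD = (-1620, -9072, 14724).
AB · (AC × AD) = 0.
The scalar triple product vanishes, so the four points are coplanar.

Yes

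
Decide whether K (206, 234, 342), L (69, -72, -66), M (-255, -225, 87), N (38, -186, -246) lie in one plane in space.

Yes

With K as base: KL = (-137, -306, -408), KM = (-461, -459, -255), KN = (-168, -420, -588).
KM × KN = (162792, -228228, 116508).
KL · (KM × KN) = 0.
The scalar triple product vanishes, so the four points are coplanar.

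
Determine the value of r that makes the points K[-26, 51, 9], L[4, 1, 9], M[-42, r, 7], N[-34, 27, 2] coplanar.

Coplanarity ⇔ det[KL; KM; KN] = 0.
Expanding, this is linear in r: (-210)r + (14070) = 0.
So r = 67.

67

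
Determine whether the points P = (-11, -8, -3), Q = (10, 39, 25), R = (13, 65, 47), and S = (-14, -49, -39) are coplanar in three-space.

Yes

A normal to the plane through P, Q, R is n = PQ × PR = (306, -378, 405).
The plane has equation n·X = -1557. For S: n·S = -1557.
Equal, so S lies in the plane and all four are coplanar.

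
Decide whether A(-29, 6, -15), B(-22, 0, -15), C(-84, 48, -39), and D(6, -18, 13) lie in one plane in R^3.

Yes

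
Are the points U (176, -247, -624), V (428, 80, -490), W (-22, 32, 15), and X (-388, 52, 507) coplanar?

No

With U as base: UV = (252, 327, 134), UW = (-198, 279, 639), UX = (-564, 299, 1131).
UW × UX = (124488, -136458, 98154).
UV · (UW × UX) = -98154.
Since -98154 ≠ 0, the four points are not coplanar.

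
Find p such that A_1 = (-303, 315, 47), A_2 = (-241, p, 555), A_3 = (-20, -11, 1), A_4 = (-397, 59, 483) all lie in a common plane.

The points are coplanar iff A_1A_2 · (A_1A_3 × A_1A_4) = 0.
Expanding, this is linear in p: (-119064)p + (-24408120) = 0.
So p = -205.

-205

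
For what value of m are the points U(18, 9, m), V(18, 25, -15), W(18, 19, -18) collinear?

Direction VW = (0, -6, -3). From the y-coordinate of U, the parameter along the line is τ = (9 − 25)/(-6) = 8/3.
Then m = (-15) + 8/3·(-3) = -23.

-23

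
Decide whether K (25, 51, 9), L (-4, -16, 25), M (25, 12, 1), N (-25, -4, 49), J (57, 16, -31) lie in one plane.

Yes

The plane through K, L, M has normal n = KL × KM = (1160, -232, 1131) and equation n·P = 27347.
Checking the remaining points: n·N = 27347, n·J = 27347.
All equal 27347, so all 5 points lie in one plane.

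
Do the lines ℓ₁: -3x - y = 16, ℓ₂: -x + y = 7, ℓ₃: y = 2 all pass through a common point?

Intersecting ℓ₁ and ℓ₂: solving the 2×2 system gives (x, y) = (-23/4, 5/4).
Substitute into ℓ₃: (0)(-23/4) + (1)(5/4) = 5/4.
But ℓ₃ requires 2 ≠ 5/4, so the three lines have no common point.

No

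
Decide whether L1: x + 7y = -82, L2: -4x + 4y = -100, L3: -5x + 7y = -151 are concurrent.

No

The three lines meet at one point iff the augmented coefficient matrix [aᵢ bᵢ cᵢ] has rank < 3, i.e. its determinant vanishes.
Here the determinant is 24.
Nonzero, so no common point exists.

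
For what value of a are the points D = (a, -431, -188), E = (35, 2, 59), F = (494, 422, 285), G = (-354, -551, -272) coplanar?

Coplanarity ⇔ det[DE; DF; DG] = 0.
Expanding, this is linear in a: (14042)a + (4886616) = 0.
So a = -348.

-348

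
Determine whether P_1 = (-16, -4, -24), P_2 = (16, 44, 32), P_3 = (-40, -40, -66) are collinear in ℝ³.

Yes

P_1P_2 = (32, 48, 56), P_1P_3 = (-24, -36, -42).
P_1P_2 × P_1P_3 = (0, 0, 0).
The cross product vanishes, so the three points are collinear.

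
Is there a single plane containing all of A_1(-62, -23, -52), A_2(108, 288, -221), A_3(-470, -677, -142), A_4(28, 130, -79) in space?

Yes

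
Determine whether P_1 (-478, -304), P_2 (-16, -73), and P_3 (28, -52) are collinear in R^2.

No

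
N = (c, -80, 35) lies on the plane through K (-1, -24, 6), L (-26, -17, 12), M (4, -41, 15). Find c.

Coplanarity requires KL · (KM × KN) = 0.
KL = (-25, 7, 6), KM = (5, -17, 9); the triple product is linear in c with coefficient 165 and constant term -2805.
Setting it to zero: c = 17.

17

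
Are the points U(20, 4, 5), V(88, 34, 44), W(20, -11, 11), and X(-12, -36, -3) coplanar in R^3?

With U as base: UV = (68, 30, 39), UW = (0, -15, 6), UX = (-32, -40, -8).
UW × UX = (360, -192, -480).
UV · (UW × UX) = 0.
The scalar triple product vanishes, so the four points are coplanar.

Yes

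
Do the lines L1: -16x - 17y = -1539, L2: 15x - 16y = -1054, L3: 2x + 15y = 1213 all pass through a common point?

No

Lines aᵢx + bᵢy = cᵢ with pairwise distinct directions are concurrent exactly when det[aᵢ bᵢ cᵢ] = 0.
Here the determinant is 7196.
Nonzero, so no common point exists.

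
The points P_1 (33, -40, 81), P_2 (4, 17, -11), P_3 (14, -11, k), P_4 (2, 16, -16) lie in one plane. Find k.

Coplanarity ⇔ det[P_1P_2; P_1P_3; P_1P_4] = 0.
Expanding, this is linear in k: (-143)k + (3289) = 0.
So k = 23.

23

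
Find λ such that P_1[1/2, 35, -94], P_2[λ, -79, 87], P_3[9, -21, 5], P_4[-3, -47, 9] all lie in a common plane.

10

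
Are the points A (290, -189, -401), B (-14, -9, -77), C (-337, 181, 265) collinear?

AB = (-304, 180, 324), AC = (-627, 370, 666).
AB × AC = (0, -684, 380).
The cross product is nonzero, so the points do not lie on one line.

No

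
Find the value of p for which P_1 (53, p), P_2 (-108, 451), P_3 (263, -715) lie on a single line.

The three points are collinear iff det[P_1P_2; P_1P_3] = 0.
This determinant is linear in p: (371)p + (20405) = 0, so p = -55.

-55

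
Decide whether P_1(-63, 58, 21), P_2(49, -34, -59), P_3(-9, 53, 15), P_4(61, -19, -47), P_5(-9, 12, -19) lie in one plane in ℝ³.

No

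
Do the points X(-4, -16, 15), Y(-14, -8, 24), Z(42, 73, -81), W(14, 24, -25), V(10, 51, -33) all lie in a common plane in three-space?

No

The plane through X, Y, Z has normal n = XY × XZ = (-1569, -546, -1258) and equation n·P = -3858.
Checking the remaining points: n·W = -3620, n·V = -2022.
Since n·W = -3620 ≠ -3858, W is off the plane and the points are not all coplanar.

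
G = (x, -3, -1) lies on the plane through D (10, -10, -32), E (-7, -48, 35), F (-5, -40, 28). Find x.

A normal to the plane is n = DE × DF = (-270, 15, -60).
G lies in the plane iff n · DG = 0.
This gives (-270)x + (945) = 0, so x = 7/2.

7/2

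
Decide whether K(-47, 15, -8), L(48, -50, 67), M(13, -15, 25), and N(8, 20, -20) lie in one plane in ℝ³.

Yes

With K as base: KL = (95, -65, 75), KM = (60, -30, 33), KN = (55, 5, -12).
KM × KN = (195, 2535, 1950).
KL · (KM × KN) = 0.
The scalar triple product vanishes, so the four points are coplanar.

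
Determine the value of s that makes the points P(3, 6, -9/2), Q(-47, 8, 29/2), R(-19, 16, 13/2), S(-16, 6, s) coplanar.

Normal to plane PQR: n = (-168, 132, -456); plane equation n·X = 2340.
Requiring n·S = 2340: (-456)s + (3480) = 2340.
So s = 5/2.

5/2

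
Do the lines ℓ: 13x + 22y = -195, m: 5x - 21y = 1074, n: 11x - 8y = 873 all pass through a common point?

Yes

Intersecting ℓ and m: solving the 2×2 system gives (x, y) = (51, -39).
Substitute into n: (11)(51) + (-8)(-39) = 873.
This equals 873, so (51, -39) lies on all three lines and they are concurrent.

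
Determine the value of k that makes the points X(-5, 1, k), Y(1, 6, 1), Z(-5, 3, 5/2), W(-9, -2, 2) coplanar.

The points are coplanar iff XY · (XZ × XW) = 0.
Expanding, this is linear in k: (-18)k + (27) = 0.
So k = 3/2.

3/2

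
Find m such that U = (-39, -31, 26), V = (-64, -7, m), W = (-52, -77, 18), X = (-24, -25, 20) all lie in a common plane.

47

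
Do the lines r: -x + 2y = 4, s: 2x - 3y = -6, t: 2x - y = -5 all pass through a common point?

No

Intersecting r and s: solving the 2×2 system gives (x, y) = (0, 2).
Substitute into t: (2)(0) + (-1)(2) = -2.
But t requires -5 ≠ -2, so the three lines have no common point.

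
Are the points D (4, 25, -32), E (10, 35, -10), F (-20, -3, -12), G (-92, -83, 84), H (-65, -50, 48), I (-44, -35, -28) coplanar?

No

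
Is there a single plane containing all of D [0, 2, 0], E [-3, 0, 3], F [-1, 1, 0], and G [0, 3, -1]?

A normal to the plane through D, E, F is n = DE × DF = (3, -3, 1).
The plane has equation n·P = -6. For G: n·G = -10.
-10 ≠ -6, so G is off the plane.

No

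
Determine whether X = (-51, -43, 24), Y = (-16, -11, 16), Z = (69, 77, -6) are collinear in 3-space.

No

XY = (35, 32, -8), XZ = (120, 120, -30).
Comparing components 3 and 1: (-8)(120) − (35)(-30) = 90 ≠ 0, so XY and XZ are not parallel and the points are not collinear.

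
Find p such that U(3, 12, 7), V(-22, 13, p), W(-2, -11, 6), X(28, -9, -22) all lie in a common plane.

Coplanarity ⇔ det[UV; UW; UX] = 0.
Expanding, this is linear in p: (680)p + (-21080) = 0.
So p = 31.

31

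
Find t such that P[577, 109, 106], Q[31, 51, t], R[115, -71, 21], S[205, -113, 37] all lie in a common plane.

20/3

Coplanarity ⇔ det[PQ; PR; PS] = 0.
Expanding, this is linear in t: (35604)t + (-237360) = 0.
So t = 20/3.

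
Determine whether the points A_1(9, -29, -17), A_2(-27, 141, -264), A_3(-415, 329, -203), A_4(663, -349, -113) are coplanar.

No

A normal to the plane through A_1, A_2, A_3 is n = A_1A_2 × A_1A_3 = (56806, 98032, 59192).
The plane has equation n·P = -3337938. For A_4: n·A_4 = -3239486.
-3239486 ≠ -3337938, so A_4 is off the plane.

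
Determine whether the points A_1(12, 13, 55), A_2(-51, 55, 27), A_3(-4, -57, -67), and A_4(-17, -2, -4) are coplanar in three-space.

With A_1 as base: A_1A_2 = (-63, 42, -28), A_1A_3 = (-16, -70, -122), A_1A_4 = (-29, -15, -59).
A_1A_3 × A_1A_4 = (2300, 2594, -1790).
A_1A_2 · (A_1A_3 × A_1A_4) = 14168.
Since 14168 ≠ 0, the four points are not coplanar.

No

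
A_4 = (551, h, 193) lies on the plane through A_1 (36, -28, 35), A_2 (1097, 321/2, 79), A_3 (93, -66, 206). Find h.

The plane through A_1, A_2, A_3 has equation (67811/2)x − 178923y − (102125/2)z = 8886509/2.
Substituting A_4: (-178923)h + (8826868) = 8886509/2, so h = 49/2.

49/2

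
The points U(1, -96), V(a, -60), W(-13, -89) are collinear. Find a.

-71

The three points are collinear iff det[UV; UW] = 0.
This determinant is linear in a: (7)a + (497) = 0, so a = -71.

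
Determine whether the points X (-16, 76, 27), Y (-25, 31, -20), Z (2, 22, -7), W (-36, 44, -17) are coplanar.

A normal to the plane through X, Y, Z is n = XY × XZ = (-1008, -1152, 1296).
The plane has equation n·P = -36432. For W: n·W = -36432.
Equal, so W lies in the plane and all four are coplanar.

Yes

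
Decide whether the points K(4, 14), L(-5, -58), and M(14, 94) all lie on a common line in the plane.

KL = (-9, -72), KM = (10, 80).
det[KL; KM] = (-9)(80) − (-72)(10) = 0.
The determinant is zero, so the points are collinear.

Yes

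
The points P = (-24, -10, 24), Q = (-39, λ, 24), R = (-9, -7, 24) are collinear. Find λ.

Direction PR = (15, 3, 0). From the x-coordinate of Q, the parameter along the line is τ = (-39 − (-24))/15 = -1.
Then λ = (-10) + (-1)·(3) = -13.

-13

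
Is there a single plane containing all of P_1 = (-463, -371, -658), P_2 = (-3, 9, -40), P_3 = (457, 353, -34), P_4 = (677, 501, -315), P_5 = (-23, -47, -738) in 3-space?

The plane through P_1, P_2, P_3 has normal n = P_1P_2 × P_1P_3 = (-210312, 281520, -16560) and equation n·P = 3827016.
Checking the remaining points: n·P_4 = 3876696, n·P_5 = 3827016.
Since n·P_4 = 3876696 ≠ 3827016, P_4 is off the plane and the points are not all coplanar.

No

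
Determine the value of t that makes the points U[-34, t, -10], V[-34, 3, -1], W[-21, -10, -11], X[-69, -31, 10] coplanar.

-36

The points are coplanar iff UV · (UW × UX) = 0.
Expanding, this is linear in t: (-207)t + (-7452) = 0.
So t = -36.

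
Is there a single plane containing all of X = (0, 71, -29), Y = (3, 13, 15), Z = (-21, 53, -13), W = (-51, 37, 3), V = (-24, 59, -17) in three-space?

The plane through X, Y, Z has normal n = XY × XZ = (-136, -972, -1272) and equation n·P = -32124.
Checking the remaining points: n·W = -32844, n·V = -32460.
Since n·W = -32844 ≠ -32124, W is off the plane and the points are not all coplanar.

No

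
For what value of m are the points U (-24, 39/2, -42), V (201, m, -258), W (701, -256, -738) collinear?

Collinearity requires UV × UW = 0; each component is linear in m.
The x-component gives (-696)m + (-45936) = 0, so m = -66.
The remaining components then also vanish.

-66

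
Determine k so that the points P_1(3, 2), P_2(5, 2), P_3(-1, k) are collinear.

2

Collinearity: (P_3 − P_1) must be parallel to (P_2 − P_1) = (2, 0).
Cross-multiplying the components: (k − 2)·(2) = (-4)·(0).
Solving gives k = 2.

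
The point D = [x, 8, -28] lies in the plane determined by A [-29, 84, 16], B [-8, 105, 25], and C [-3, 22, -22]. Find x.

-17

Coplanarity requires AB · (AC × AD) = 0.
AB = (21, 21, 9), AC = (26, -62, -38); the triple product is linear in x with coefficient -240 and constant term -4080.
Setting it to zero: x = -17.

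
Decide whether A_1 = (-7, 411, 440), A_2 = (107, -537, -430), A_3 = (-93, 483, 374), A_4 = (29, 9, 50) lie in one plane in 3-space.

With A_1 as base: A_1A_2 = (114, -948, -870), A_1A_3 = (-86, 72, -66), A_1A_4 = (36, -402, -390).
A_1A_3 × A_1A_4 = (-54612, -35916, 31980).
A_1A_2 · (A_1A_3 × A_1A_4) = 0.
The scalar triple product vanishes, so the four points are coplanar.

Yes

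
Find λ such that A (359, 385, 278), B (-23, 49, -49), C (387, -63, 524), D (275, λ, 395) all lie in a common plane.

Normal to plane ABC: n = (-229152, 84816, 180544); plane equation n·P = 579824.
Requiring n·D = 579824: (84816)λ + (8298080) = 579824.
So λ = -91.

-91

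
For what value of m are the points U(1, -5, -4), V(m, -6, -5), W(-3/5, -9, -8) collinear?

Direction UW = (-8/5, -4, -4). From the y-coordinate of V, the parameter along the line is τ = (-6 − (-5))/(-4) = 1/4.
Then m = 1 + 1/4·(-8/5) = 3/5.

3/5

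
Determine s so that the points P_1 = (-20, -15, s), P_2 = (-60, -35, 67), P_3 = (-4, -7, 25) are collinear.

Collinearity requires P_1P_2 × P_1P_3 = 0; each component is linear in s.
The x-component gives (28)s + (-1036) = 0, so s = 37.
The remaining components then also vanish.

37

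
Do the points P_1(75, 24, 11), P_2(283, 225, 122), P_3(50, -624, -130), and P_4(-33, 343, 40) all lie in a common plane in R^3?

Yes

The four points are coplanar iff the 3×3 determinant with rows P_1P_2, P_1P_3, P_1P_4 is zero.
Rows: (208, 201, 111), (-25, -648, -141), (-108, 319, 29).
Expanding along the first row: (208)(26187) − (201)(-15953) + (111)(-77959) = 0.
Zero determinant ⇒ coplanar.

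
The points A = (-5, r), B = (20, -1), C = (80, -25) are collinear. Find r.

Collinearity: (A − B) must be parallel to (C − B) = (60, -24).
Cross-multiplying the components: (r − (-1))·(60) = (-25)·(-24).
Solving gives r = 9.

9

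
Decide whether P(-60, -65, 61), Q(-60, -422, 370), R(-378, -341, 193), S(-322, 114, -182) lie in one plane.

Yes

A normal to the plane through P, Q, R is n = PQ × PR = (38160, -98262, -113526).
The plane has equation n·X = -2827656. For S: n·S = -2827656.
Equal, so S lies in the plane and all four are coplanar.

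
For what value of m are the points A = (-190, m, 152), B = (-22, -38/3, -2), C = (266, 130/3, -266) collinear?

Collinearity requires AB × AC = 0; each component is linear in m.
The x-component gives (264)m + (11968) = 0, so m = -136/3.
The remaining components then also vanish.

-136/3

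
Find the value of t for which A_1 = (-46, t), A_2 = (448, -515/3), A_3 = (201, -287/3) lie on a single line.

-59/3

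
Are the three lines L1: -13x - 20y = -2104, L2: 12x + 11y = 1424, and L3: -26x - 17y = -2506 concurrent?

The three lines meet at one point iff the augmented coefficient matrix [aᵢ bᵢ cᵢ] has rank < 3, i.e. its determinant vanishes.
Here the determinant is 10166.
Nonzero, so no common point exists.

No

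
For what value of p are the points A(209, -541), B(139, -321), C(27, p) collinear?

31

Collinearity: (C − A) must be parallel to (B − A) = (-70, 220).
Cross-multiplying the components: (p − (-541))·(-70) = (-182)·(220).
Solving gives p = 31.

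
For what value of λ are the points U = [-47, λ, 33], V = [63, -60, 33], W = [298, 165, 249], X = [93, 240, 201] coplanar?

The points are coplanar iff UV · (UW × UX) = 0.
Expanding, this is linear in λ: (33000)λ + (-990000) = 0.
So λ = 30.

30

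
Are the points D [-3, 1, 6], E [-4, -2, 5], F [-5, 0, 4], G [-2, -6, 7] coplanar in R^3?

A normal to the plane through D, E, F is n = DE × DF = (5, 0, -5).
The plane has equation n·P = -45. For G: n·G = -45.
Equal, so G lies in the plane and all four are coplanar.

Yes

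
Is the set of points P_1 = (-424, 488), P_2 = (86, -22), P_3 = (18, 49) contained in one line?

P_1P_2 = (510, -510), P_1P_3 = (442, -439).
Twice the signed area of △P_1P_2P_3 is (510)(-439) − (-510)(442) = 1530.
The area is nonzero, so the three points are not collinear.

No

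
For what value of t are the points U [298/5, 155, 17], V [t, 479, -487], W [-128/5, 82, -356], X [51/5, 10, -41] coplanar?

Coplanarity ⇔ det[UV; UW; UX] = 0.
Expanding, this is linear in t: (-49851)t + (14656194/5) = 0.
So t = 294/5.

294/5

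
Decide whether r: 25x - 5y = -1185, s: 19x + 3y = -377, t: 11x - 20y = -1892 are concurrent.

Lines aᵢx + bᵢy = cᵢ with pairwise distinct directions are concurrent exactly when det[aᵢ bᵢ cᵢ] = 0.
Here the determinant is 0.
It vanishes, so the lines are concurrent at (-32, 77).

Yes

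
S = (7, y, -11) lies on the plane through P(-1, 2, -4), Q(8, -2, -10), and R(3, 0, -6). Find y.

A normal to the plane is n = PQ × PR = (-4, -6, -2).
S lies in the plane iff n · PS = 0.
This gives (-6)y + (-6) = 0, so y = -1.

-1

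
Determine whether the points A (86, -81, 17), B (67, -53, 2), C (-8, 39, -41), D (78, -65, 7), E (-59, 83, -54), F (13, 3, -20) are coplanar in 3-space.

The plane through A, B, C has normal n = AB × AC = (176, 308, 352) and equation n·P = -3828.
Checking the remaining points: n·D = -3828, n·E = -3828, n·F = -3828.
All equal -3828, so all 6 points lie in one plane.

Yes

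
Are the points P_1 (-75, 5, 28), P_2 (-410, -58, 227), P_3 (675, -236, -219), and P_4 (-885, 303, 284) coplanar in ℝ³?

No

A normal to the plane through P_1, P_2, P_3 is n = P_1P_2 × P_1P_3 = (63520, 66505, 127985).
The plane has equation n·P = -847895. For P_4: n·P_4 = 283555.
283555 ≠ -847895, so P_4 is off the plane.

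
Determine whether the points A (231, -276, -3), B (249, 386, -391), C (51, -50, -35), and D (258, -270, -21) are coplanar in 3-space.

With A as base: AB = (18, 662, -388), AC = (-180, 226, -32), AD = (27, 6, -18).
AC × AD = (-3876, -4104, -7182).
AB · (AC × AD) = 0.
The scalar triple product vanishes, so the four points are coplanar.

Yes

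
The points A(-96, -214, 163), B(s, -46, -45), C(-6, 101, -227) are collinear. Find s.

Direction AC = (90, 315, -390). From the y-coordinate of B, the parameter along the line is τ = (-46 − (-214))/315 = 8/15.
Then s = (-96) + 8/15·(90) = -48.

-48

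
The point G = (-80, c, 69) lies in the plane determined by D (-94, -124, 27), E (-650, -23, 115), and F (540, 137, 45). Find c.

Coplanarity requires DE · (DF × DG) = 0.
DE = (-556, 101, 88), DF = (634, 261, 18); the triple product is linear in c with coefficient 65800 and constant term -921200.
Setting it to zero: c = 14.

14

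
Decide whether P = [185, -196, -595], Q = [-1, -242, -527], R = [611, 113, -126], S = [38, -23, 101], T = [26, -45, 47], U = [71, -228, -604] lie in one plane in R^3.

No

The plane through P, Q, R has normal n = PQ × PR = (-42586, 116202, -37878) and equation n·X = -8116592.
Checking the remaining points: n·S = -8116592, n·T = -8116592, n·U = -6639350.
Since n·U = -6639350 ≠ -8116592, U is off the plane and the points are not all coplanar.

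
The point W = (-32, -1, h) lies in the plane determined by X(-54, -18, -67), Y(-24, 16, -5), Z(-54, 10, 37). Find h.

A normal to the plane is n = XY × XZ = (1800, -3120, 840).
W lies in the plane iff n · XW = 0.
This gives (840)h + (42840) = 0, so h = -51.

-51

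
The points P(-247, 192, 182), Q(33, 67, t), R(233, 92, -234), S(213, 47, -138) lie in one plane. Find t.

46

Normal to plane PRS: n = (-28320, -37760, -23600); plane equation n·X = -4550080.
Requiring n·Q = -4550080: (-23600)t + (-3464480) = -4550080.
So t = 46.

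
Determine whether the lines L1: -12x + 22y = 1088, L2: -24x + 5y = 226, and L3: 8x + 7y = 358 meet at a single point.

Yes

Lines aᵢx + bᵢy = cᵢ with pairwise distinct directions are concurrent exactly when det[aᵢ bᵢ cᵢ] = 0.
Here the determinant is 0.
It vanishes, so the lines are concurrent at (1, 50).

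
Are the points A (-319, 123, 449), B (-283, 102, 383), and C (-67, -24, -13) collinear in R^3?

Yes

AB = (36, -21, -66), AC = (252, -147, -462).
Each component of AC is 7 times the corresponding component of AB, so AC = 7·AB and the points are collinear.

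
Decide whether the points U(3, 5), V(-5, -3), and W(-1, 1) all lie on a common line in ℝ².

UV = (-8, -8), UW = (-4, -4).
Checking proportionality: UW = 1/2·UV, so the vectors are parallel and the points are collinear.

Yes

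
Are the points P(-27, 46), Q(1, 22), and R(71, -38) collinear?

PQ = (28, -24), PR = (98, -84).
Twice the signed area of △PQR is (28)(-84) − (-24)(98) = 0.
The triangle is degenerate (zero area), so the points are collinear.

Yes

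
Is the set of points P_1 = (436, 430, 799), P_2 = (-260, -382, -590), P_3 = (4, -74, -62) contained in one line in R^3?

No

P_1P_2 = (-696, -812, -1389), P_1P_3 = (-432, -504, -861).
P_1P_2 × P_1P_3 = (-924, 792, 0).
The cross product is nonzero, so the points do not lie on one line.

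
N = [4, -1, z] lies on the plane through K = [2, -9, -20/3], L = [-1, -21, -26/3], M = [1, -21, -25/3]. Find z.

-16/3

Coplanarity requires KL · (KM × KN) = 0.
KL = (-3, -12, -2), KM = (-1, -12, -5/3); the triple product is linear in z with coefficient 24 and constant term 128.
Setting it to zero: z = -16/3.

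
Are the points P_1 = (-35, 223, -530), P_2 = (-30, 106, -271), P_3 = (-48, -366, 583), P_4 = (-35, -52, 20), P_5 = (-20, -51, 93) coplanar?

The plane through P_1, P_2, P_3 has normal n = P_1P_2 × P_1P_3 = (22330, -8932, -4466) and equation n·P = -406406.
Checking the remaining points: n·P_4 = -406406, n·P_5 = -406406.
All equal -406406, so all 5 points lie in one plane.

Yes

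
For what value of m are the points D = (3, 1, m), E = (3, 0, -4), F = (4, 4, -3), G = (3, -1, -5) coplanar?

The points are coplanar iff DE · (DF × DG) = 0.
Expanding, this is linear in m: (1)m + (3) = 0.
So m = -3.

-3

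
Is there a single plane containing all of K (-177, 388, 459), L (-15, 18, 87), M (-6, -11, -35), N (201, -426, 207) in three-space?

No

The four points are coplanar iff the 3×3 determinant with rows KL, KM, KN is zero.
Rows: (162, -370, -372), (171, -399, -494), (378, -814, -252).
Expanding along the first row: (162)(-301568) − (-370)(143640) + (-372)(11628) = -32832.
Nonzero ⇒ not coplanar.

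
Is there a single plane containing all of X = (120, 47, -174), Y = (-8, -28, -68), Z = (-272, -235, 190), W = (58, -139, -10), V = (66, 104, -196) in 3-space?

The plane through X, Y, Z has normal n = XY × XZ = (2592, 5040, 6696) and equation n·P = -617184.
Checking the remaining points: n·W = -617184, n·V = -617184.
All equal -617184, so all 5 points lie in one plane.

Yes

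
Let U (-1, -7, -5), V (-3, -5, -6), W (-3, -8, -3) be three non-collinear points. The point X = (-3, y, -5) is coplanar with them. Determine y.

-6

The plane through U, V, W has equation 3x + 6y + 6z = -75.
Substituting X: (6)y + (-39) = -75, so y = -6.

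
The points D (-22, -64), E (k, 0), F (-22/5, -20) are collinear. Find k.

Collinearity: (E − D) must be parallel to (F − D) = (88/5, 44).
Cross-multiplying the components: (k − (-22))·(44) = (64)·(88/5).
Solving gives k = 18/5.

18/5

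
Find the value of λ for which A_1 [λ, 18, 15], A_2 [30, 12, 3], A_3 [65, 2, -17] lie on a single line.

Collinearity requires A_1A_2 × A_1A_3 = 0; each component is linear in λ.
The y-component gives (-20)λ + (180) = 0, so λ = 9.
The remaining components then also vanish.

9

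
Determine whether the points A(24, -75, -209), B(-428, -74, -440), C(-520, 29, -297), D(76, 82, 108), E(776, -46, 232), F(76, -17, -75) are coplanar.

Yes

The plane through A, B, C has normal n = AB × AC = (23936, 85888, -46464) and equation n·P = 3843840.
Checking the remaining points: n·D = 3843840, n·E = 3843840, n·F = 3843840.
All equal 3843840, so all 6 points lie in one plane.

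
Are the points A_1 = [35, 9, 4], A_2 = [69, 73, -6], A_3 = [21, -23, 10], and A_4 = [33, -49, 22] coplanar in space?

No

The four points are coplanar iff the 3×3 determinant with rows A_1A_2, A_1A_3, A_1A_4 is zero.
Rows: (34, 64, -10), (-14, -32, 6), (-2, -58, 18).
Expanding along the first row: (34)(-228) − (64)(-240) + (-10)(748) = 128.
Nonzero ⇒ not coplanar.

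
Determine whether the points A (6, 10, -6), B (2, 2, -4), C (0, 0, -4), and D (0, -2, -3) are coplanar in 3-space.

Yes

The four points are coplanar iff the 3×3 determinant with rows AB, AC, AD is zero.
Rows: (-4, -8, 2), (-6, -10, 2), (-6, -12, 3).
Expanding along the first row: (-4)(-6) − (-8)(-6) + (2)(12) = 0.
Zero determinant ⇒ coplanar.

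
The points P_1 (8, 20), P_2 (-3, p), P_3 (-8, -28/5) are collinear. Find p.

The three points are collinear iff det[P_1P_2; P_1P_3] = 0.
This determinant is linear in p: (16)p + (-192/5) = 0, so p = 12/5.

12/5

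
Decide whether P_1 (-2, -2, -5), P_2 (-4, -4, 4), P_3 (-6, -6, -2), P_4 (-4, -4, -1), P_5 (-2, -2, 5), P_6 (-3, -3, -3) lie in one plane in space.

Yes

The plane through P_1, P_2, P_3 has normal n = P_1P_2 × P_1P_3 = (30, -30, 0) and equation n·P = 0.
Checking the remaining points: n·P_4 = 0, n·P_5 = 0, n·P_6 = 0.
All equal 0, so all 6 points lie in one plane.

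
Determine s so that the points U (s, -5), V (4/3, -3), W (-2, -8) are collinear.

0

Collinearity: (U − V) must be parallel to (W − V) = (-10/3, -5).
Cross-multiplying the components: (s − 4/3)·(-5) = (-2)·(-10/3).
Solving gives s = 0.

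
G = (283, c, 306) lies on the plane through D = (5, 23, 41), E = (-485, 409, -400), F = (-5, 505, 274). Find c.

-167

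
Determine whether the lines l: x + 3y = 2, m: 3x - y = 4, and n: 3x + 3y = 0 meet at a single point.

No

Lines aᵢx + bᵢy = cᵢ with pairwise distinct directions are concurrent exactly when det[aᵢ bᵢ cᵢ] = 0.
Here the determinant is 48.
Nonzero, so no common point exists.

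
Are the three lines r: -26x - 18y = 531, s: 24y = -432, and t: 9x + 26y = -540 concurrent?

No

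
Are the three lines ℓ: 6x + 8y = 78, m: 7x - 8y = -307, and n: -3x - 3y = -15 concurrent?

No

The three lines meet at one point iff the augmented coefficient matrix [aᵢ bᵢ cᵢ] has rank < 3, i.e. its determinant vanishes.
Here the determinant is -108.
Nonzero, so no common point exists.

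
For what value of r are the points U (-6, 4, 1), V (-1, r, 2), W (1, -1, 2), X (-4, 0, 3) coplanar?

Coplanarity ⇔ det[UV; UW; UX] = 0.
Expanding, this is linear in r: (-12)r + (0) = 0.
So r = 0.

0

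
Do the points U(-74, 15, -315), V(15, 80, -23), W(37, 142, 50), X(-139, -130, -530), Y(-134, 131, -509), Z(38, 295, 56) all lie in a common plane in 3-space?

Yes

The plane through U, V, W has normal n = UV × UW = (-13359, -73, 4088) and equation n·P = -300249.
Checking the remaining points: n·X = -300249, n·Y = -300249, n·Z = -300249.
All equal -300249, so all 6 points lie in one plane.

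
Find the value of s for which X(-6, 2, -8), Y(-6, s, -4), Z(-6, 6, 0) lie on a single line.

Collinearity requires XY × XZ = 0; each component is linear in s.
The x-component gives (8)s + (-32) = 0, so s = 4.
The remaining components then also vanish.

4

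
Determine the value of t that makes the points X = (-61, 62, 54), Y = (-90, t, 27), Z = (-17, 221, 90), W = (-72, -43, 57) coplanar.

Normal to plane XZW: n = (4257, -528, -2871); plane equation n·P = -447447.
Requiring n·Y = -447447: (-528)t + (-460647) = -447447.
So t = -25.

-25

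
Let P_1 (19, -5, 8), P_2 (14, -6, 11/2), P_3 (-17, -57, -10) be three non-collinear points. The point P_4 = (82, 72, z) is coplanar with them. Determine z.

A normal to the plane is n = P_1P_2 × P_1P_3 = (-112, 0, 224).
P_4 lies in the plane iff n · P_1P_4 = 0.
This gives (224)z + (-8848) = 0, so z = 79/2.

79/2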